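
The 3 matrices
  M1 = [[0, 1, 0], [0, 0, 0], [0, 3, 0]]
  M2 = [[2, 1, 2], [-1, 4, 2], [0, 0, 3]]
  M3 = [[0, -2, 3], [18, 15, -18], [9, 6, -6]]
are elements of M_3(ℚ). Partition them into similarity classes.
Characteristic polynomials: χ_{M1} = x^3, χ_{M2} = (x - 3)^3, χ_{M3} = (x - 3)^3.

{M1}: invariant factors x, x^2.

{M2, M3}: invariant factors x - 3, (x - 3)^2.

Matrices are similar if and only if their invariant-factor lists agree; the partition into similarity classes is {M1}, {M2, M3}.

2 classes: {M1}, {M2, M3}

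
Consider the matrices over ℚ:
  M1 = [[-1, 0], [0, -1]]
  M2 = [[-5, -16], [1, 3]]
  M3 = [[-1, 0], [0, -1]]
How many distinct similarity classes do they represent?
2 classes: {M1, M3}, {M2}

Characteristic polynomials: χ_{M1} = (x + 1)^2, χ_{M2} = (x + 1)^2, χ_{M3} = (x + 1)^2.

{M1, M3}: invariant factors x + 1, x + 1.

{M2}: invariant factors (x + 1)^2.

Matrices are similar if and only if their invariant-factor lists agree; the partition into similarity classes is {M1, M3}, {M2}.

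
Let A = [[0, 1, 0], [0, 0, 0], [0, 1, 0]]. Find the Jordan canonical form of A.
The characteristic polynomial is det(xI - A) = x^3, so the eigenvalues are 0 (algebraic multiplicity 3).

For λ = 0: rank(A) = 1, rank(A^2) = 0. The eigenspace has dimension 3 - 1 = 2, so there are 2 Jordan blocks; the rank sequence gives block sizes [2, 1].

Assembling the blocks gives the Jordan form J above.

J = [[0, 1, 0], [0, 0, 0], [0, 0, 0]]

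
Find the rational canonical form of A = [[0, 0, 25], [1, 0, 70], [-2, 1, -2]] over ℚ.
R = [[0, 0, 25], [1, 0, 20], [0, 1, -2]]

The invariant factors of A (the non-unit diagonal entries of the Smith normal form of xI - A over ℚ[x]) are (x + 5)(x^2 - 3x - 5), each dividing the next. The characteristic polynomial is their product, (x + 5)(x^2 - 3x - 5).

The rational canonical form is the block-diagonal matrix of companion matrices C(f_i):
R = [[0, 0, 25], [1, 0, 20], [0, 1, -2]].

Note the characteristic polynomial does not split into linear factors over ℚ, so A has no Jordan form over ℚ; the rational canonical form exists over any field.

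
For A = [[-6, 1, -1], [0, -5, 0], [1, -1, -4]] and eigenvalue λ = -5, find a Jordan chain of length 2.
v_1 = [[0, 0, -1]]^T, v_2 = [[1, 0, -1]]^T

We seek v_1 ∈ ker((A + 5I)^2) \ ker(A + 5I), then set v_{i+1} = (A + 5I) v_i.

One such chain is v_1 = [[0, 0, -1]]^T, v_2 = [[1, 0, -1]]^T. Check: (A + 5I) v_2 = [[0, 0, 0]]^T = 0.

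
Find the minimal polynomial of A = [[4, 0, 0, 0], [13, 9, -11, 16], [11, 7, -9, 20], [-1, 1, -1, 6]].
The characteristic polynomial factors as (x - 4)^3(x + 2). The minimal polynomial is ∏(x - λ)^{k_λ} where k_λ is the size of the largest Jordan block at λ.

For λ = -2: rank(A + 2I) = 3, and the largest Jordan block has size 1 (the smallest k with rank((A + 2I)^k) = rank((A + 2I)^(k+1))).
For λ = 4: rank(A - 4I) = 2, and the largest Jordan block has size 2 (the smallest k with rank((A - 4I)^k) = rank((A - 4I)^(k+1))).

So m_A(x) = (x - 4)^2(x + 2).

m_A(x) = (x - 4)^2(x + 2)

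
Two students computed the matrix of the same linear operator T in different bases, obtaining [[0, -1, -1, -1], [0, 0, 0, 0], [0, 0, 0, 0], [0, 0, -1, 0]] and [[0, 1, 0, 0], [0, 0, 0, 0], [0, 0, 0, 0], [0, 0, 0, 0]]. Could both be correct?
No.

Both have characteristic polynomial x^4, but the minimal polynomial of A is x^3 while the minimal polynomial of B is x^2. The minimal polynomial is a similarity invariant, so A and B are not similar.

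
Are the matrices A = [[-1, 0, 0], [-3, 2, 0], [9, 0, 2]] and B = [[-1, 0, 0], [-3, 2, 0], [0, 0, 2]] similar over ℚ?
Yes.

Two matrices over a field are similar if and only if they have the same invariant factors.

Both A and B have characteristic polynomial (x - 2)^2(x + 1) and minimal polynomial (x - 2)(x + 1). Computing further, both have invariant factors x - 2, (x - 2)(x + 1). Hence A and B are similar.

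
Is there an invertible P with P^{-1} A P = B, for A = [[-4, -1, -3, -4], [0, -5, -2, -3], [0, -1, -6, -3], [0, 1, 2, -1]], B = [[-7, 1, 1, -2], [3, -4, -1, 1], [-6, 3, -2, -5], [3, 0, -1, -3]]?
Yes.

Two matrices over a field are similar if and only if they have the same invariant factors.

Both A and B have characteristic polynomial (x + 4)^4 and minimal polynomial (x + 4)^2. Computing further, both have invariant factors (x + 4)^2, (x + 4)^2. Hence A and B are similar.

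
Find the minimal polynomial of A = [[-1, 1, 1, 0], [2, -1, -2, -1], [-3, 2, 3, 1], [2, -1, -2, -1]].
The characteristic polynomial factors as x^4. The minimal polynomial is ∏(x - λ)^{k_λ} where k_λ is the size of the largest Jordan block at λ.

For λ = 0: rank(A) = 2, and the largest Jordan block has size 2 (the smallest k with rank(A^k) = rank(A^(k+1))).

So m_A(x) = x^2.

m_A(x) = x^2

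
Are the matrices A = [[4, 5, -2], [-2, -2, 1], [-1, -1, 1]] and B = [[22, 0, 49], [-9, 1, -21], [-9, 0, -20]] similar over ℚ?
Both have characteristic polynomial (x - 1)^3, but the minimal polynomial of A is (x - 1)^3 while the minimal polynomial of B is (x - 1)^2. The minimal polynomial is a similarity invariant, so A and B are not similar.

No.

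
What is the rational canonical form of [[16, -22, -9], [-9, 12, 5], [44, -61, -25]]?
R = [[0, 0, 1], [1, 0, 5], [0, 1, 3]]

The invariant factors of A (the non-unit diagonal entries of the Smith normal form of xI - A over ℚ[x]) are (x + 1)(x^2 - 4x - 1), each dividing the next. The characteristic polynomial is their product, (x + 1)(x^2 - 4x - 1).

The rational canonical form is the block-diagonal matrix of companion matrices C(f_i):
R = [[0, 0, 1], [1, 0, 5], [0, 1, 3]].

Note the characteristic polynomial does not split into linear factors over ℚ, so A has no Jordan form over ℚ; the rational canonical form exists over any field.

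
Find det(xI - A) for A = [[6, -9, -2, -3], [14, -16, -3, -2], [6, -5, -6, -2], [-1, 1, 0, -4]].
χ_A(x) = (x + 5)^4

xI - A = [[x - 6, 9, 2, 3], [-14, x + 16, 3, 2], [-6, 5, x + 6, 2], [1, -1, 0, x + 4]].

Expanding det(xI - A) along the first row:
det(xI - A) = + (x - 6)·det([[x + 16, 3, 2], [5, x + 6, 2], [-1, 0, x + 4]]) - (9)·det([[-14, 3, 2], [-6, x + 6, 2], [1, 0, x + 4]]) + (2)·det([[-14, x + 16, 2], [-6, 5, 2], [1, -1, x + 4]]) - (3)·det([[-14, x + 16, 3], [-6, 5, x + 6], [1, -1, 0]]).

Evaluating gives χ_A(x) = x^4 + 20x^3 + 150x^2 + 500x + 625 = (x + 5)^4.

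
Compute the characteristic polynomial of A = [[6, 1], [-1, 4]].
xI - A = [[x - 6, -1], [1, x - 4]].

Expanding det(xI - A) along the first row:
det(xI - A) = + (x - 6)·det([[x - 4]]) - (-1)·det([[1]]).

Evaluating gives χ_A(x) = x^2 - 10x + 25 = (x - 5)^2.

χ_A(x) = (x - 5)^2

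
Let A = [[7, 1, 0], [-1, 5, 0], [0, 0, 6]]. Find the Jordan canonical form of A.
J = [[6, 1, 0], [0, 6, 0], [0, 0, 6]]

The characteristic polynomial is det(xI - A) = (x - 6)^3, so the eigenvalues are 6 (algebraic multiplicity 3).

For λ = 6: rank(A - 6I) = 1, rank((A - 6I)^2) = 0. The eigenspace has dimension 3 - 1 = 2, so there are 2 Jordan blocks; the rank sequence gives block sizes [2, 1].

Assembling the blocks gives the Jordan form J above.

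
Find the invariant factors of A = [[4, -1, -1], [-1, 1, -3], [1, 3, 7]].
The Jordan structure of A has elementary divisors (x - 4)^3. Arranging the block sizes at each eigenvalue in decreasing order and taking row products gives the invariant factors.

Invariant factors (smallest first, each dividing the next): (x - 4)^3.

Check: the last factor (x - 4)^3 is the minimal polynomial, and the product (x - 4)^3 is the characteristic polynomial.

(x - 4)^3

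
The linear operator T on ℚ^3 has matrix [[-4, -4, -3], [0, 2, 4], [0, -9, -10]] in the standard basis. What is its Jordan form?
The characteristic polynomial is det(xI - A) = (x + 4)^3, so the eigenvalues are -4 (algebraic multiplicity 3).

For λ = -4: rank(A + 4I) = 2, rank((A + 4I)^2) = 1, rank((A + 4I)^3) = 0. The eigenspace has dimension 3 - 2 = 1, so there is 1 Jordan block; the rank sequence gives block sizes [3].

Assembling the blocks gives the Jordan form J above.

J = [[-4, 1, 0], [0, -4, 1], [0, 0, -4]]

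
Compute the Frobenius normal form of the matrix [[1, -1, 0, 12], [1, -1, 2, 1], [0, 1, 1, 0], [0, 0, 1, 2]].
R = [[0, 0, 0, 15], [1, 0, 0, -5], [0, 1, 0, 0], [0, 0, 1, 3]]

The invariant factors of A (the non-unit diagonal entries of the Smith normal form of xI - A over ℚ[x]) are (x - 3)(x^3 + 5), each dividing the next. The characteristic polynomial is their product, (x - 3)(x^3 + 5).

The rational canonical form is the block-diagonal matrix of companion matrices C(f_i):
R = [[0, 0, 0, 15], [1, 0, 0, -5], [0, 1, 0, 0], [0, 0, 1, 3]].

Note the characteristic polynomial does not split into linear factors over ℚ, so A has no Jordan form over ℚ; the rational canonical form exists over any field.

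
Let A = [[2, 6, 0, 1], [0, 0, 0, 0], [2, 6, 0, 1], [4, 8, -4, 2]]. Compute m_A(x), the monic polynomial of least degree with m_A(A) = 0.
The characteristic polynomial factors as x^2(x - 2)^2. The minimal polynomial is ∏(x - λ)^{k_λ} where k_λ is the size of the largest Jordan block at λ.

For λ = 0: rank(A) = 2, and the largest Jordan block has size 1 (the smallest k with rank(A^k) = rank(A^(k+1))).
For λ = 2: rank(A - 2I) = 3, and the largest Jordan block has size 2 (the smallest k with rank((A - 2I)^k) = rank((A - 2I)^(k+1))).

So m_A(x) = x(x - 2)^2.

m_A(x) = x(x - 2)^2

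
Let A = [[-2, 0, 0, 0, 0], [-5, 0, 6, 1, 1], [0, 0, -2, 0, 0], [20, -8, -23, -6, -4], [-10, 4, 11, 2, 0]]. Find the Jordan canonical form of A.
J = [[-2, 1, 0, 0, 0], [0, -2, 0, 0, 0], [0, 0, -2, 1, 0], [0, 0, 0, -2, 0], [0, 0, 0, 0, -2]]

The characteristic polynomial is det(xI - A) = (x + 2)^5, so the eigenvalues are -2 (algebraic multiplicity 5).

For λ = -2: rank(A + 2I) = 2, rank((A + 2I)^2) = 0. The eigenspace has dimension 5 - 2 = 3, so there are 3 Jordan blocks; the rank sequence gives block sizes [2, 2, 1].

Assembling the blocks gives the Jordan form J above.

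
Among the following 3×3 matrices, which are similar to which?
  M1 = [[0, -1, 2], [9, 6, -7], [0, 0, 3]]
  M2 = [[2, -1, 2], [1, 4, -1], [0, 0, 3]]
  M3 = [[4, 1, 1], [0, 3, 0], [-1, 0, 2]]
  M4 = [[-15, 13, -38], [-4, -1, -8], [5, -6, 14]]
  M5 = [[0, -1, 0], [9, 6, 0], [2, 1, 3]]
2 classes: {M1, M2, M3, M5}, {M4}

Characteristic polynomials: χ_{M1} = (x - 3)^3, χ_{M2} = (x - 3)^3, χ_{M3} = (x - 3)^3, χ_{M4} = (x - 4)(x + 3)^2, χ_{M5} = (x - 3)^3.

{M1, M2, M3, M5}: invariant factors (x - 3)^3.

{M4}: invariant factors (x - 4)(x + 3)^2.

Matrices are similar if and only if their invariant-factor lists agree; the partition into similarity classes is {M1, M2, M3, M5}, {M4}.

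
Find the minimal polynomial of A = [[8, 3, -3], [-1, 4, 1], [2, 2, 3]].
The characteristic polynomial factors as (x - 5)^3. The minimal polynomial is ∏(x - λ)^{k_λ} where k_λ is the size of the largest Jordan block at λ.

For λ = 5: rank(A - 5I) = 1, and the largest Jordan block has size 2 (the smallest k with rank((A - 5I)^k) = rank((A - 5I)^(k+1))).

So m_A(x) = (x - 5)^2.

m_A(x) = (x - 5)^2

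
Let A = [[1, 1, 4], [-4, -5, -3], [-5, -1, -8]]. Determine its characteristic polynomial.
χ_A(x) = (x + 4)^3

xI - A = [[x - 1, -1, -4], [4, x + 5, 3], [5, 1, x + 8]].

Expanding det(xI - A) along the first row:
det(xI - A) = + (x - 1)·det([[x + 5, 3], [1, x + 8]]) - (-1)·det([[4, 3], [5, x + 8]]) + (-4)·det([[4, x + 5], [5, 1]]).

Evaluating gives χ_A(x) = x^3 + 12x^2 + 48x + 64 = (x + 4)^3.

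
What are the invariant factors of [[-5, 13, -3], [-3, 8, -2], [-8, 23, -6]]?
(x + 1)^3

The Jordan structure of A has elementary divisors (x + 1)^3. Arranging the block sizes at each eigenvalue in decreasing order and taking row products gives the invariant factors.

Invariant factors (smallest first, each dividing the next): (x + 1)^3.

Check: the last factor (x + 1)^3 is the minimal polynomial, and the product (x + 1)^3 is the characteristic polynomial.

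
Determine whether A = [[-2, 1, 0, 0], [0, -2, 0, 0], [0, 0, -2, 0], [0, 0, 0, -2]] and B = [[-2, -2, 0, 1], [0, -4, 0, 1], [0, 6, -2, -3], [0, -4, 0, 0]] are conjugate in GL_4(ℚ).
Two matrices over a field are similar if and only if they have the same invariant factors.

Both A and B have characteristic polynomial (x + 2)^4 and minimal polynomial (x + 2)^2. Computing further, both have invariant factors x + 2, x + 2, (x + 2)^2. Hence A and B are similar.

Yes.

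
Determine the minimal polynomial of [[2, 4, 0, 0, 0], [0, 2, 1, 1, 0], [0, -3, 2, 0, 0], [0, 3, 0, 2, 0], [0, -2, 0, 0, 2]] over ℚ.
m_A(x) = (x - 2)^3

The characteristic polynomial factors as (x - 2)^5. The minimal polynomial is ∏(x - λ)^{k_λ} where k_λ is the size of the largest Jordan block at λ.

For λ = 2: rank(A - 2I) = 2, and the largest Jordan block has size 3 (the smallest k with rank((A - 2I)^k) = rank((A - 2I)^(k+1))).

So m_A(x) = (x - 2)^3.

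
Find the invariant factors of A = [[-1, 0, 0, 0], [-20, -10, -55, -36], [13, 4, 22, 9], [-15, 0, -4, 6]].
The Jordan structure of A has elementary divisors (x + 1), (x - 6)^3. Arranging the block sizes at each eigenvalue in decreasing order and taking row products gives the invariant factors.

Invariant factors (smallest first, each dividing the next): (x - 6)^3(x + 1).

Check: the last factor (x - 6)^3(x + 1) is the minimal polynomial, and the product (x - 6)^3(x + 1) is the characteristic polynomial.

(x - 6)^3(x + 1)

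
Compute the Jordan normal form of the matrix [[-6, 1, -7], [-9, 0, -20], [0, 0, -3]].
J = [[-3, 1, 0], [0, -3, 1], [0, 0, -3]]

The characteristic polynomial is det(xI - A) = (x + 3)^3, so the eigenvalues are -3 (algebraic multiplicity 3).

For λ = -3: rank(A + 3I) = 2, rank((A + 3I)^2) = 1, rank((A + 3I)^3) = 0. The eigenspace has dimension 3 - 2 = 1, so there is 1 Jordan block; the rank sequence gives block sizes [3].

Assembling the blocks gives the Jordan form J above.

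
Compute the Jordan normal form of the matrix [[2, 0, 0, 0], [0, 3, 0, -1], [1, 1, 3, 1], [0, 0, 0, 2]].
The characteristic polynomial is det(xI - A) = (x - 3)^2(x - 2)^2, so the eigenvalues are 2 (algebraic multiplicity 2), 3 (algebraic multiplicity 2).

For λ = 2: rank(A - 2I) = 2. The eigenspace has dimension 4 - 2 = 2, so there are 2 Jordan blocks; the rank sequence gives block sizes [1, 1].

For λ = 3: rank(A - 3I) = 3, rank((A - 3I)^2) = 2. The eigenspace has dimension 4 - 3 = 1, so there is 1 Jordan block; the rank sequence gives block sizes [2].

Assembling the blocks gives the Jordan form J above.

J = [[2, 0, 0, 0], [0, 2, 0, 0], [0, 0, 3, 1], [0, 0, 0, 3]]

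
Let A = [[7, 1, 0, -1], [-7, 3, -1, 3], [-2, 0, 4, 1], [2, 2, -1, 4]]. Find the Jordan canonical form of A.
J = [[4, 1, 0, 0], [0, 4, 0, 0], [0, 0, 5, 1], [0, 0, 0, 5]]

The characteristic polynomial is det(xI - A) = (x - 5)^2(x - 4)^2, so the eigenvalues are 4 (algebraic multiplicity 2), 5 (algebraic multiplicity 2).

For λ = 4: rank(A - 4I) = 3, rank((A - 4I)^2) = 2. The eigenspace has dimension 4 - 3 = 1, so there is 1 Jordan block; the rank sequence gives block sizes [2].

For λ = 5: rank(A - 5I) = 3, rank((A - 5I)^2) = 2. The eigenspace has dimension 4 - 3 = 1, so there is 1 Jordan block; the rank sequence gives block sizes [2].

Assembling the blocks gives the Jordan form J above.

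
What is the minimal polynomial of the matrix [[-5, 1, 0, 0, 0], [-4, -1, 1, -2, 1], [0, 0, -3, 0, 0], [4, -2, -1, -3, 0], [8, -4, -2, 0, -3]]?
The characteristic polynomial factors as (x + 3)^5. The minimal polynomial is ∏(x - λ)^{k_λ} where k_λ is the size of the largest Jordan block at λ.

For λ = -3: rank(A + 3I) = 3, and the largest Jordan block has size 3 (the smallest k with rank((A + 3I)^k) = rank((A + 3I)^(k+1))).

So m_A(x) = (x + 3)^3.

m_A(x) = (x + 3)^3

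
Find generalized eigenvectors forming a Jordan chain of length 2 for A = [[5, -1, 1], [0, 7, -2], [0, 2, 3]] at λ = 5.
We seek v_1 ∈ ker((A - 5I)^2) \ ker(A - 5I), then set v_{i+1} = (A - 5I) v_i.

One such chain is v_1 = [[0, 1, 0]]^T, v_2 = [[-1, 2, 2]]^T. Check: (A - 5I) v_2 = [[0, 0, 0]]^T = 0.

v_1 = [[0, 1, 0]]^T, v_2 = [[-1, 2, 2]]^T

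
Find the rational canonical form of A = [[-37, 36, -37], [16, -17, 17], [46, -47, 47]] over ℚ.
The invariant factors of A (the non-unit diagonal entries of the Smith normal form of xI - A over ℚ[x]) are (x + 5)(x^2 + 2x + 6), each dividing the next. The characteristic polynomial is their product, (x + 5)(x^2 + 2x + 6).

The rational canonical form is the block-diagonal matrix of companion matrices C(f_i):
R = [[0, 0, -30], [1, 0, -16], [0, 1, -7]].

Note the characteristic polynomial does not split into linear factors over ℚ, so A has no Jordan form over ℚ; the rational canonical form exists over any field.

R = [[0, 0, -30], [1, 0, -16], [0, 1, -7]]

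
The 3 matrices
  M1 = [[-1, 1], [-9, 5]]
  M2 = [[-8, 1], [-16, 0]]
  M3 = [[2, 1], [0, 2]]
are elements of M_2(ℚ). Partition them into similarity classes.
Characteristic polynomials: χ_{M1} = (x - 2)^2, χ_{M2} = (x + 4)^2, χ_{M3} = (x - 2)^2.

{M1, M3}: invariant factors (x - 2)^2.

{M2}: invariant factors (x + 4)^2.

Matrices are similar if and only if their invariant-factor lists agree; the partition into similarity classes is {M1, M3}, {M2}.

2 classes: {M1, M3}, {M2}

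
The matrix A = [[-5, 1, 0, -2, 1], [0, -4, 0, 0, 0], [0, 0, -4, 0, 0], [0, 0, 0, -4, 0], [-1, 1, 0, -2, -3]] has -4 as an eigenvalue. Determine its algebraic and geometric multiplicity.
The characteristic polynomial is (x + 4)^5, so the factor x + 4 appears with exponent 5: the algebraic multiplicity is 5.

rank(A + 4I) = 1, so the eigenspace has dimension 5 - 1 = 4: the geometric multiplicity is 4.

Since 4 < 5, A is not diagonalizable.

algebraic multiplicity 5, geometric multiplicity 4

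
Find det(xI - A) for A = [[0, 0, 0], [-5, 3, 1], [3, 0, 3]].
χ_A(x) = x(x - 3)^2

xI - A = [[x, 0, 0], [5, x - 3, -1], [-3, 0, x - 3]].

Expanding det(xI - A) along the first row:
det(xI - A) = + (x)·det([[x - 3, -1], [0, x - 3]]) - (0)·det([[5, -1], [-3, x - 3]]) + (0)·det([[5, x - 3], [-3, 0]]).

Evaluating gives χ_A(x) = x^3 - 6x^2 + 9x = x(x - 3)^2.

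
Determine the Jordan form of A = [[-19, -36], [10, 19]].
The characteristic polynomial is det(xI - A) = (x - 1)(x + 1), so the eigenvalues are -1 (algebraic multiplicity 1), 1 (algebraic multiplicity 1).

For λ = -1: algebraic multiplicity 1 gives one 1×1 block.

For λ = 1: algebraic multiplicity 1 gives one 1×1 block.

Assembling the blocks gives the Jordan form J above.

J = [[-1, 0], [0, 1]]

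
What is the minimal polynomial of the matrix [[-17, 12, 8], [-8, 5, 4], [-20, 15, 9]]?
m_A(x) = (x + 1)^2

The characteristic polynomial factors as (x + 1)^3. The minimal polynomial is ∏(x - λ)^{k_λ} where k_λ is the size of the largest Jordan block at λ.

For λ = -1: rank(A + I) = 1, and the largest Jordan block has size 2 (the smallest k with rank((A + I)^k) = rank((A + I)^(k+1))).

So m_A(x) = (x + 1)^2.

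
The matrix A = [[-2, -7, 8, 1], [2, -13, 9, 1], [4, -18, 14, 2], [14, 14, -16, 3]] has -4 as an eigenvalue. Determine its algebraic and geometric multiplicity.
algebraic multiplicity 2, geometric multiplicity 1

The characteristic polynomial is (x - 5)^2(x + 4)^2, so the factor x + 4 appears with exponent 2: the algebraic multiplicity is 2.

rank(A + 4I) = 3, so the eigenspace has dimension 4 - 3 = 1: the geometric multiplicity is 1.

Since 1 < 2, A is not diagonalizable.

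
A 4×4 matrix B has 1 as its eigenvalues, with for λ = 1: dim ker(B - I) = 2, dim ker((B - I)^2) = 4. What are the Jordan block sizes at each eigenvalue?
Jordan blocks: (1, 2), (1, 2)

λ = 1: successive nullity increments [2, 2] count blocks of size ≥ k; block sizes are [2, 2].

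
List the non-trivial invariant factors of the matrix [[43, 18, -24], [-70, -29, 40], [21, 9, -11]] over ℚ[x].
x - 1, (x - 1)^2

The Jordan structure of A has elementary divisors (x - 1)^2, (x - 1). Arranging the block sizes at each eigenvalue in decreasing order and taking row products gives the invariant factors.

Invariant factors (smallest first, each dividing the next): x - 1, (x - 1)^2.

Check: the last factor (x - 1)^2 is the minimal polynomial, and the product (x - 1)^3 is the characteristic polynomial.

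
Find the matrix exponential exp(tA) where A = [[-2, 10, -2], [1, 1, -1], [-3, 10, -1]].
A has Jordan form J = [[-4, 0, 0], [0, 1, 1], [0, 0, 1]] with A = PJP^{-1}, so e^{tA} = P e^{tJ} P^{-1}.

For a Jordan block J_k(λ), e^{tJ_k(λ)} = e^{λt} · (I + tN + t^2 N^2/2! + ... + t^{k-1} N^{k-1}/(k-1)!) where N is the nilpotent superdiagonal part.

Assembling the blocks and conjugating back gives the entries of e^{tA} as shown above.

e^{tA} = [[2*t*e^{t} + e^{-4*t}, 2*e^{t} - 2*e^{-4*t}, -2*t*e^{t}], [t*e^{t}, e^{t}, -t*e^{t}], [((2*t - 1)*e^{5*t} + 1)*e^{-4*t}, 2*e^{t} - 2*e^{-4*t}, (1 - 2*t)*e^{t}]]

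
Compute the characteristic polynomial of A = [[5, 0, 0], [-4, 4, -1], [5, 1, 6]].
xI - A = [[x - 5, 0, 0], [4, x - 4, 1], [-5, -1, x - 6]].

Expanding det(xI - A) along the first row:
det(xI - A) = + (x - 5)·det([[x - 4, 1], [-1, x - 6]]) - (0)·det([[4, 1], [-5, x - 6]]) + (0)·det([[4, x - 4], [-5, -1]]).

Evaluating gives χ_A(x) = x^3 - 15x^2 + 75x - 125 = (x - 5)^3.

χ_A(x) = (x - 5)^3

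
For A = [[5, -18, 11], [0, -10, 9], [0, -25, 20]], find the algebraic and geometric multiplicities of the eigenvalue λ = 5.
algebraic multiplicity 3, geometric multiplicity 1

The characteristic polynomial is (x - 5)^3, so the factor x - 5 appears with exponent 3: the algebraic multiplicity is 3.

rank(A - 5I) = 2, so the eigenspace has dimension 3 - 2 = 1: the geometric multiplicity is 1.

Since 1 < 3, A is not diagonalizable.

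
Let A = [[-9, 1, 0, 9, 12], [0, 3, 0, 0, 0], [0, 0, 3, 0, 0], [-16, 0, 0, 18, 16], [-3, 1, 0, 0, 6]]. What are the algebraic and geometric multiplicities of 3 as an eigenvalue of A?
algebraic multiplicity 3, geometric multiplicity 2

The characteristic polynomial is (x - 6)^2(x - 3)^3, so the factor x - 3 appears with exponent 3: the algebraic multiplicity is 3.

rank(A - 3I) = 3, so the eigenspace has dimension 5 - 3 = 2: the geometric multiplicity is 2.

Since 2 < 3, A is not diagonalizable.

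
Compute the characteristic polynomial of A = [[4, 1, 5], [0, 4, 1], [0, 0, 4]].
xI - A = [[x - 4, -1, -5], [0, x - 4, -1], [0, 0, x - 4]].

Expanding det(xI - A) along the first row:
det(xI - A) = + (x - 4)·det([[x - 4, -1], [0, x - 4]]) - (-1)·det([[0, -1], [0, x - 4]]) + (-5)·det([[0, x - 4], [0, 0]]).

Evaluating gives χ_A(x) = x^3 - 12x^2 + 48x - 64 = (x - 4)^3.

χ_A(x) = (x - 4)^3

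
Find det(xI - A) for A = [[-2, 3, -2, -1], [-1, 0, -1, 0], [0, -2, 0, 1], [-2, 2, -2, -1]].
xI - A = [[x + 2, -3, 2, 1], [1, x, 1, 0], [0, 2, x, -1], [2, -2, 2, x + 1]].

Expanding det(xI - A) along the first row:
det(xI - A) = + (x + 2)·det([[x, 1, 0], [2, x, -1], [-2, 2, x + 1]]) - (-3)·det([[1, 1, 0], [0, x, -1], [2, 2, x + 1]]) + (2)·det([[1, x, 0], [0, 2, -1], [2, -2, x + 1]]) - (1)·det([[1, x, 1], [0, 2, x], [2, -2, 2]]).

Evaluating gives χ_A(x) = x^4 + 3x^3 + 3x^2 + x = x(x + 1)^3.

χ_A(x) = x(x + 1)^3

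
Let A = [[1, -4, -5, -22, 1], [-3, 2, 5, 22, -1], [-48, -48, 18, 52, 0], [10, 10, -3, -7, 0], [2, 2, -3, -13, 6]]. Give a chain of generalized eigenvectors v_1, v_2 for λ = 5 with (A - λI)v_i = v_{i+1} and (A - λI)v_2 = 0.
We seek v_1 ∈ ker((A - 5I)^2) \ ker(A - 5I), then set v_{i+1} = (A - 5I) v_i.

One such chain is v_1 = [[1, -1, -4, 1, 1]]^T, v_2 = [[-1, 1, 0, 0, 0]]^T. Check: (A - 5I) v_2 = [[0, 0, 0, 0, 0]]^T = 0.

v_1 = [[1, -1, -4, 1, 1]]^T, v_2 = [[-1, 1, 0, 0, 0]]^T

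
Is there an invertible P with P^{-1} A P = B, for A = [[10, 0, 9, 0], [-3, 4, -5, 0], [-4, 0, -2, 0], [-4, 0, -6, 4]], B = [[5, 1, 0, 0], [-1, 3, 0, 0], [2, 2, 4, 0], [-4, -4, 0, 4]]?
Both have characteristic polynomial (x - 4)^4, but the minimal polynomial of A is (x - 4)^3 while the minimal polynomial of B is (x - 4)^2. The minimal polynomial is a similarity invariant, so A and B are not similar.

No.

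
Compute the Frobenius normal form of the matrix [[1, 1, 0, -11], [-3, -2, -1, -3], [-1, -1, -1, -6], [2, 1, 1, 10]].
R = [[0, 0, 0, -4], [1, 0, 0, -16], [0, 1, 0, -12], [0, 0, 1, 8]]

The invariant factors of A (the non-unit diagonal entries of the Smith normal form of xI - A over ℚ[x]) are (x^2 - 4x - 2)^2, each dividing the next. The characteristic polynomial is their product, (x^2 - 4x - 2)^2.

The rational canonical form is the block-diagonal matrix of companion matrices C(f_i):
R = [[0, 0, 0, -4], [1, 0, 0, -16], [0, 1, 0, -12], [0, 0, 1, 8]].

Note the characteristic polynomial does not split into linear factors over ℚ, so A has no Jordan form over ℚ; the rational canonical form exists over any field.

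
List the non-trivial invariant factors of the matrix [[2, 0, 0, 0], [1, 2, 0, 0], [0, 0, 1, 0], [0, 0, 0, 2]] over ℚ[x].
x - 2, (x - 2)^2(x - 1)

The Jordan structure of A has elementary divisors (x - 1), (x - 2)^2, (x - 2). Arranging the block sizes at each eigenvalue in decreasing order and taking row products gives the invariant factors.

Invariant factors (smallest first, each dividing the next): x - 2, (x - 2)^2(x - 1).

Check: the last factor (x - 2)^2(x - 1) is the minimal polynomial, and the product (x - 2)^3(x - 1) is the characteristic polynomial.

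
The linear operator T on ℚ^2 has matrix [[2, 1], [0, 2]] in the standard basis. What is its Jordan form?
J = [[2, 1], [0, 2]]

The characteristic polynomial is det(xI - A) = (x - 2)^2, so the eigenvalues are 2 (algebraic multiplicity 2).

For λ = 2: rank(A - 2I) = 1, rank((A - 2I)^2) = 0. The eigenspace has dimension 2 - 1 = 1, so there is 1 Jordan block; the rank sequence gives block sizes [2].

Assembling the blocks gives the Jordan form J above.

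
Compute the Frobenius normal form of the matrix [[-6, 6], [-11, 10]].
The invariant factors of A (the non-unit diagonal entries of the Smith normal form of xI - A over ℚ[x]) are x^2 - 4x + 6, each dividing the next. The characteristic polynomial is their product, x^2 - 4x + 6.

The rational canonical form is the block-diagonal matrix of companion matrices C(f_i):
R = [[0, -6], [1, 4]].

Note the characteristic polynomial does not split into linear factors over ℚ, so A has no Jordan form over ℚ; the rational canonical form exists over any field.

R = [[0, -6], [1, 4]]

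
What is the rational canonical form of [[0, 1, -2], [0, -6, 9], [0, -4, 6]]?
The invariant factors of A (the non-unit diagonal entries of the Smith normal form of xI - A over ℚ[x]) are x^3, each dividing the next. The characteristic polynomial is their product, x^3.

The rational canonical form is the block-diagonal matrix of companion matrices C(f_i):
R = [[0, 0, 0], [1, 0, 0], [0, 1, 0]].

R = [[0, 0, 0], [1, 0, 0], [0, 1, 0]]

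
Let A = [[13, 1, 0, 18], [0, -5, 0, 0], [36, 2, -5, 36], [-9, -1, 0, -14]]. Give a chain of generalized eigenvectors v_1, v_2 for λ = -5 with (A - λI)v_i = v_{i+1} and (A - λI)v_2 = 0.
v_1 = [[-1, 1, -1, 1]]^T, v_2 = [[1, 0, 2, -1]]^T

We seek v_1 ∈ ker((A + 5I)^2) \ ker(A + 5I), then set v_{i+1} = (A + 5I) v_i.

One such chain is v_1 = [[-1, 1, -1, 1]]^T, v_2 = [[1, 0, 2, -1]]^T. Check: (A + 5I) v_2 = [[0, 0, 0, 0]]^T = 0.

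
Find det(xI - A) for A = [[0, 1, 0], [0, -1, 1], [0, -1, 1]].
χ_A(x) = x^3

xI - A = [[x, -1, 0], [0, x + 1, -1], [0, 1, x - 1]].

Expanding det(xI - A) along the first row:
det(xI - A) = + (x)·det([[x + 1, -1], [1, x - 1]]) - (-1)·det([[0, -1], [0, x - 1]]) + (0)·det([[0, x + 1], [0, 1]]).

Evaluating gives χ_A(x) = x^3.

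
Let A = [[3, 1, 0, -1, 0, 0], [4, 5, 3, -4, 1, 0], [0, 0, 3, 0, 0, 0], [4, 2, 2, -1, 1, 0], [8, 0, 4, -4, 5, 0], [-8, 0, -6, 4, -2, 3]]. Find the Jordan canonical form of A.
J = [[3, 1, 0, 0, 0, 0], [0, 3, 1, 0, 0, 0], [0, 0, 3, 0, 0, 0], [0, 0, 0, 3, 1, 0], [0, 0, 0, 0, 3, 0], [0, 0, 0, 0, 0, 3]]

The characteristic polynomial is det(xI - A) = (x - 3)^6, so the eigenvalues are 3 (algebraic multiplicity 6).

For λ = 3: rank(A - 3I) = 3, rank((A - 3I)^2) = 1, rank((A - 3I)^3) = 0. The eigenspace has dimension 6 - 3 = 3, so there are 3 Jordan blocks; the rank sequence gives block sizes [3, 2, 1].

Assembling the blocks gives the Jordan form J above.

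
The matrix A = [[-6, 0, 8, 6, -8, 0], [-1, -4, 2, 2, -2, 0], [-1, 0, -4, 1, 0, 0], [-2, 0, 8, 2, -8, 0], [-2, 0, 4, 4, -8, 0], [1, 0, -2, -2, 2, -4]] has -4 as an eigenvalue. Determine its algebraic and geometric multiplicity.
The characteristic polynomial is (x + 4)^6, so the factor x + 4 appears with exponent 6: the algebraic multiplicity is 6.

rank(A + 4I) = 2, so the eigenspace has dimension 6 - 2 = 4: the geometric multiplicity is 4.

Since 4 < 6, A is not diagonalizable.

algebraic multiplicity 6, geometric multiplicity 4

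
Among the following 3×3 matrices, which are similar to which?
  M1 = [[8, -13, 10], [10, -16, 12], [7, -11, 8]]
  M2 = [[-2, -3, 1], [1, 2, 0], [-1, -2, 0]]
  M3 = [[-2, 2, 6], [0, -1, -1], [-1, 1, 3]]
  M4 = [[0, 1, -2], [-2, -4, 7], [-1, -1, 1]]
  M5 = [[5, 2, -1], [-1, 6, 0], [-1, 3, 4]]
Characteristic polynomials: χ_{M1} = x^3, χ_{M2} = x^3, χ_{M3} = x^3, χ_{M4} = (x + 1)^3, χ_{M5} = (x - 5)^3.

{M1, M2, M3}: invariant factors x^3.

{M4}: invariant factors (x + 1)^3.

{M5}: invariant factors (x - 5)^3.

Matrices are similar if and only if their invariant-factor lists agree; the partition into similarity classes is {M1, M2, M3}, {M4}, {M5}.

3 classes: {M1, M2, M3}, {M4}, {M5}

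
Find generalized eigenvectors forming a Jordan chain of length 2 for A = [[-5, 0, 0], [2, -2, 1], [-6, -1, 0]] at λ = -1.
v_1 = [[0, -2, -1]]^T, v_2 = [[0, 1, 1]]^T

We seek v_1 ∈ ker((A + I)^2) \ ker(A + I), then set v_{i+1} = (A + I) v_i.

One such chain is v_1 = [[0, -2, -1]]^T, v_2 = [[0, 1, 1]]^T. Check: (A + I) v_2 = [[0, 0, 0]]^T = 0.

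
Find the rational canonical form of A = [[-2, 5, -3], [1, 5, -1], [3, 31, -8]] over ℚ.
R = [[0, 0, -5], [1, 0, -1], [0, 1, -5]]

The invariant factors of A (the non-unit diagonal entries of the Smith normal form of xI - A over ℚ[x]) are (x + 5)(x^2 + 1), each dividing the next. The characteristic polynomial is their product, (x + 5)(x^2 + 1).

The rational canonical form is the block-diagonal matrix of companion matrices C(f_i):
R = [[0, 0, -5], [1, 0, -1], [0, 1, -5]].

Note the characteristic polynomial does not split into linear factors over ℚ, so A has no Jordan form over ℚ; the rational canonical form exists over any field.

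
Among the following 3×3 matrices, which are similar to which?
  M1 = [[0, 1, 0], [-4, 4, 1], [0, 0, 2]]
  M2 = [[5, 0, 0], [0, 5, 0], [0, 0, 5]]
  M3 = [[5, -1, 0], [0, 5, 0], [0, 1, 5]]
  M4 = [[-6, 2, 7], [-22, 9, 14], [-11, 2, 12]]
3 classes: {M1}, {M2}, {M3, M4}

Characteristic polynomials: χ_{M1} = (x - 2)^3, χ_{M2} = (x - 5)^3, χ_{M3} = (x - 5)^3, χ_{M4} = (x - 5)^3.

{M1}: invariant factors (x - 2)^3.

{M2}: invariant factors x - 5, x - 5, x - 5.

{M3, M4}: invariant factors x - 5, (x - 5)^2.

Matrices are similar if and only if their invariant-factor lists agree; the partition into similarity classes is {M1}, {M2}, {M3, M4}.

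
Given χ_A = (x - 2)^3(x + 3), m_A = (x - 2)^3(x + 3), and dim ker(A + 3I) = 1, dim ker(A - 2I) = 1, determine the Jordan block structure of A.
Jordan blocks: (-3, 1), (2, 3)

λ = -3: algebraic multiplicity 1 (exponent in χ_A), largest block size 1 (exponent in m_A), 1 block (geometric multiplicity). This forces block sizes [1].
λ = 2: algebraic multiplicity 3 (exponent in χ_A), largest block size 3 (exponent in m_A), 1 block (geometric multiplicity). This forces block sizes [3].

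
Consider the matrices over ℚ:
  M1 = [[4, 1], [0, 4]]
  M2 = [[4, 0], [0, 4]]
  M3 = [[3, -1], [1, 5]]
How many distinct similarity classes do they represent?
Characteristic polynomials: χ_{M1} = (x - 4)^2, χ_{M2} = (x - 4)^2, χ_{M3} = (x - 4)^2.

{M1, M3}: invariant factors (x - 4)^2.

{M2}: invariant factors x - 4, x - 4.

Matrices are similar if and only if their invariant-factor lists agree; the partition into similarity classes is {M1, M3}, {M2}.

2 classes: {M1, M3}, {M2}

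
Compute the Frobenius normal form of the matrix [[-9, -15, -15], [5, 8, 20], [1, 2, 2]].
The invariant factors of A (the non-unit diagonal entries of the Smith normal form of xI - A over ℚ[x]) are (x - 6)(x + 2)(x + 3), each dividing the next. The characteristic polynomial is their product, (x - 6)(x + 2)(x + 3).

The rational canonical form is the block-diagonal matrix of companion matrices C(f_i):
R = [[0, 0, 36], [1, 0, 24], [0, 1, 1]].

R = [[0, 0, 36], [1, 0, 24], [0, 1, 1]]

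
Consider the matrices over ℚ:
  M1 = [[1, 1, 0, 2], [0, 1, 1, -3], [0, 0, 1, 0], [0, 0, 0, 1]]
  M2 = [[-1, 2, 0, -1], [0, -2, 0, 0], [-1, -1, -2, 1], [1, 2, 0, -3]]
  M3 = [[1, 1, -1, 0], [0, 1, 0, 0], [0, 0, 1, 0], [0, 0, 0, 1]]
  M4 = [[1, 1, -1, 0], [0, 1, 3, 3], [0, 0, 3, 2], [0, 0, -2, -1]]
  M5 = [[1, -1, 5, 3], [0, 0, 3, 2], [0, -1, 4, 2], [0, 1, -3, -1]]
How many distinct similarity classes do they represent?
3 classes: {M1, M4, M5}, {M2}, {M3}

Characteristic polynomials: χ_{M1} = (x - 1)^4, χ_{M2} = (x + 2)^4, χ_{M3} = (x - 1)^4, χ_{M4} = (x - 1)^4, χ_{M5} = (x - 1)^4.

{M1, M4, M5}: invariant factors x - 1, (x - 1)^3.

{M2}: invariant factors (x + 2)^2, (x + 2)^2.

{M3}: invariant factors x - 1, x - 1, (x - 1)^2.

Matrices are similar if and only if their invariant-factor lists agree; the partition into similarity classes is {M1, M4, M5}, {M2}, {M3}.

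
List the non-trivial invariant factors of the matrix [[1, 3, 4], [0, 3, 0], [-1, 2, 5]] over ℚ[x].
(x - 3)^3

The Jordan structure of A has elementary divisors (x - 3)^3. Arranging the block sizes at each eigenvalue in decreasing order and taking row products gives the invariant factors.

Invariant factors (smallest first, each dividing the next): (x - 3)^3.

Check: the last factor (x - 3)^3 is the minimal polynomial, and the product (x - 3)^3 is the characteristic polynomial.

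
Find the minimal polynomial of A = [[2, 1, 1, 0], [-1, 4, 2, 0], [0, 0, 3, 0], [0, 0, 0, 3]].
m_A(x) = (x - 3)^3

The characteristic polynomial factors as (x - 3)^4. The minimal polynomial is ∏(x - λ)^{k_λ} where k_λ is the size of the largest Jordan block at λ.

For λ = 3: rank(A - 3I) = 2, and the largest Jordan block has size 3 (the smallest k with rank((A - 3I)^k) = rank((A - 3I)^(k+1))).

So m_A(x) = (x - 3)^3.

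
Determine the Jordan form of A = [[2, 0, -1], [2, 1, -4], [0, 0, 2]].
The characteristic polynomial is det(xI - A) = (x - 2)^2(x - 1), so the eigenvalues are 1 (algebraic multiplicity 1), 2 (algebraic multiplicity 2).

For λ = 1: algebraic multiplicity 1 gives one 1×1 block.

For λ = 2: rank(A - 2I) = 2, rank((A - 2I)^2) = 1. The eigenspace has dimension 3 - 2 = 1, so there is 1 Jordan block; the rank sequence gives block sizes [2].

Assembling the blocks gives the Jordan form J above.

J = [[1, 0, 0], [0, 2, 1], [0, 0, 2]]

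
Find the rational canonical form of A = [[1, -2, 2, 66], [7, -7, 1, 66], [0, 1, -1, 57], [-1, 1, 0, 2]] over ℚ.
The invariant factors of A (the non-unit diagonal entries of the Smith normal form of xI - A over ℚ[x]) are (x + 3)^2(x^2 - x - 5), each dividing the next. The characteristic polynomial is their product, (x + 3)^2(x^2 - x - 5).

The rational canonical form is the block-diagonal matrix of companion matrices C(f_i):
R = [[0, 0, 0, 45], [1, 0, 0, 39], [0, 1, 0, 2], [0, 0, 1, -5]].

Note the characteristic polynomial does not split into linear factors over ℚ, so A has no Jordan form over ℚ; the rational canonical form exists over any field.

R = [[0, 0, 0, 45], [1, 0, 0, 39], [0, 1, 0, 2], [0, 0, 1, -5]]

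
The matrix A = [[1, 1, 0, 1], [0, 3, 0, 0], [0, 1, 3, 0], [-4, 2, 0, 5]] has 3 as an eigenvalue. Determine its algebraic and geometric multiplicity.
algebraic multiplicity 4, geometric multiplicity 2

The characteristic polynomial is (x - 3)^4, so the factor x - 3 appears with exponent 4: the algebraic multiplicity is 4.

rank(A - 3I) = 2, so the eigenspace has dimension 4 - 2 = 2: the geometric multiplicity is 2.

Since 2 < 4, A is not diagonalizable.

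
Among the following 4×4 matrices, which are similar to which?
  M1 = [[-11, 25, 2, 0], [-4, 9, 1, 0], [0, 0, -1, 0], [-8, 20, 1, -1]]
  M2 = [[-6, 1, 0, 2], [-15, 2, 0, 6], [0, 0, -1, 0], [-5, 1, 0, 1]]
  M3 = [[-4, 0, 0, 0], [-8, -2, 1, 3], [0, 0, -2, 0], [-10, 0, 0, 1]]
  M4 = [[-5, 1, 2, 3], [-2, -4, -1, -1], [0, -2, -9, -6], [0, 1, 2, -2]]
Characteristic polynomials: χ_{M1} = (x + 1)^4, χ_{M2} = (x + 1)^4, χ_{M3} = (x - 1)(x + 2)^2(x + 4), χ_{M4} = (x + 5)^4.

{M1}: invariant factors x + 1, (x + 1)^3.

{M2}: invariant factors x + 1, x + 1, (x + 1)^2.

{M3}: invariant factors (x - 1)(x + 2)^2(x + 4).

{M4}: invariant factors x + 5, (x + 5)^3.

Matrices are similar if and only if their invariant-factor lists agree; the partition into similarity classes is {M1}, {M2}, {M3}, {M4}.

4 classes: {M1}, {M2}, {M3}, {M4}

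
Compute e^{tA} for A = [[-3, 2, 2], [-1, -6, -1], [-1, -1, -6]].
A has Jordan form J = [[-5, 1, 0], [0, -5, 0], [0, 0, -5]] with A = PJP^{-1}, so e^{tA} = P e^{tJ} P^{-1}.

For a Jordan block J_k(λ), e^{tJ_k(λ)} = e^{λt} · (I + tN + t^2 N^2/2! + ... + t^{k-1} N^{k-1}/(k-1)!) where N is the nilpotent superdiagonal part.

Assembling the blocks and conjugating back gives the entries of e^{tA} as shown above.

e^{tA} = [[(2*t + 1)*e^{-5*t}, 2*t*e^{-5*t}, 2*t*e^{-5*t}], [-t*e^{-5*t}, (1 - t)*e^{-5*t}, -t*e^{-5*t}], [-t*e^{-5*t}, -t*e^{-5*t}, (1 - t)*e^{-5*t}]]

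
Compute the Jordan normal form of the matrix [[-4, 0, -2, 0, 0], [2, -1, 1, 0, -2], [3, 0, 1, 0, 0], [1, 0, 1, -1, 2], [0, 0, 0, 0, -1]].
J = [[-2, 0, 0, 0, 0], [0, -1, 1, 0, 0], [0, 0, -1, 0, 0], [0, 0, 0, -1, 0], [0, 0, 0, 0, -1]]

The characteristic polynomial is det(xI - A) = (x + 1)^4(x + 2), so the eigenvalues are -2 (algebraic multiplicity 1), -1 (algebraic multiplicity 4).

For λ = -2: algebraic multiplicity 1 gives one 1×1 block.

For λ = -1: rank(A + I) = 2, rank((A + I)^2) = 1. The eigenspace has dimension 5 - 2 = 3, so there are 3 Jordan blocks; the rank sequence gives block sizes [2, 1, 1].

Assembling the blocks gives the Jordan form J above.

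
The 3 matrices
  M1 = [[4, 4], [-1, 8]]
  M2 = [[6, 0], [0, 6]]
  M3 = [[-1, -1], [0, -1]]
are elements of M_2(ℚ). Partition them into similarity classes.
3 classes: {M1}, {M2}, {M3}

Characteristic polynomials: χ_{M1} = (x - 6)^2, χ_{M2} = (x - 6)^2, χ_{M3} = (x + 1)^2.

{M1}: invariant factors (x - 6)^2.

{M2}: invariant factors x - 6, x - 6.

{M3}: invariant factors (x + 1)^2.

Matrices are similar if and only if their invariant-factor lists agree; the partition into similarity classes is {M1}, {M2}, {M3}.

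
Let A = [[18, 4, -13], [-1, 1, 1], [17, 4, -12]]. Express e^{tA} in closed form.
e^{tA} = [[(t + 4*e^{4*t} - 3)*e^{t}, e^{5*t} - e^{t}, (-t - 3*e^{4*t} + 3)*e^{t}], [-t*e^{t}, e^{t}, t*e^{t}], [(t + 4*e^{4*t} - 4)*e^{t}, e^{5*t} - e^{t}, (-t - 3*e^{4*t} + 4)*e^{t}]]

A has Jordan form J = [[1, 1, 0], [0, 1, 0], [0, 0, 5]] with A = PJP^{-1}, so e^{tA} = P e^{tJ} P^{-1}.

For a Jordan block J_k(λ), e^{tJ_k(λ)} = e^{λt} · (I + tN + t^2 N^2/2! + ... + t^{k-1} N^{k-1}/(k-1)!) where N is the nilpotent superdiagonal part.

Assembling the blocks and conjugating back gives the entries of e^{tA} as shown above.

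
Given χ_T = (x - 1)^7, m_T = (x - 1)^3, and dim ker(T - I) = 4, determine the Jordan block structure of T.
λ = 1: algebraic multiplicity 7 (exponent in χ_T), largest block size 3 (exponent in m_T), 4 blocks (geometric multiplicity). These force block sizes [3, 2, 1, 1].

Jordan blocks: (1, 3), (1, 2), (1, 1), (1, 1)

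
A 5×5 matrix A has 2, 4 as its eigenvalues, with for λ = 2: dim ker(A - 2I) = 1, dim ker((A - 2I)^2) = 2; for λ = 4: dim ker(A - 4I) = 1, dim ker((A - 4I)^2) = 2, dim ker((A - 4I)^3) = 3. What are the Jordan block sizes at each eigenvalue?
λ = 2: successive nullity increments [1, 1] count blocks of size ≥ k; block sizes are [2].
λ = 4: successive nullity increments [1, 1, 1] count blocks of size ≥ k; block sizes are [3].

Jordan blocks: (2, 2), (4, 3)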